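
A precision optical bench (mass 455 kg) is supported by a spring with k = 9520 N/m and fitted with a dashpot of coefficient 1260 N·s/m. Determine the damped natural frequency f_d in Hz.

ω_n = √(k/m) = √(9520/455) = 4.574 rad/s.
Critical damping c_c = 2√(k·m) = 2√(9520 × 455) = 4162 N·s/m, so ζ = c/c_c = 1260/4162 = 0.3027.
ω_d = ω_n√(1 − ζ²) = 4.574 × √(1 − 0.0916) = 4.360 rad/s.
f_d = ω_d/(2π) = 0.6938 Hz.

0.694 Hz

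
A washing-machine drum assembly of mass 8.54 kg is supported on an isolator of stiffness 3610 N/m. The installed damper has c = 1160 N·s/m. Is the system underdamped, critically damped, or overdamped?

overdamped

c_c = 2√(k·m) = 351.2 N·s/m; ζ = c/c_c = 1160/351.2 = 3.30.
Since ζ > 1 the system is overdamped.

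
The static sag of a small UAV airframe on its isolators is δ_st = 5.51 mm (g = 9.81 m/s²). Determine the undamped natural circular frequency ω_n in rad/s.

ω_n = √(g/δ_st) = √(9.81/0.00551) = √1780 = 42.19 rad/s.

42.2 rad/s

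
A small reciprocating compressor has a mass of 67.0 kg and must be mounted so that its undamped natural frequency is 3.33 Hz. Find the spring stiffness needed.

29300 N/m

ω_n = 2πf_n = 2π × 3.33 = 20.92 rad/s.
k = m·ω_n² = 67.0 × 20.92² = 67.0 × 437.8 = 29330 N/m.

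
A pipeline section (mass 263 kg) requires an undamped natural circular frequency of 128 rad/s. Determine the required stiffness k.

k = m·ω_n² = 263 × 128.0² = 263 × 16380 = 4309000 N/m.

4310000 N/m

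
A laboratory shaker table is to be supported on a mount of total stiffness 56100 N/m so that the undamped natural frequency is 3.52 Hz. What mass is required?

115 kg

ω_n = 2πf_n = 2π × 3.52 = 22.12 rad/s.
m = k/ω_n² = 56100/22.12² = 56100/489.2 = 114.7 kg.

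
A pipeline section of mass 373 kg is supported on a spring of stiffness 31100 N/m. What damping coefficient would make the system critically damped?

6810 N·s/m

c_c = 2√(k·m) = 2√(31100 × 373) = 2 × 3406 = 6812 N·s/m.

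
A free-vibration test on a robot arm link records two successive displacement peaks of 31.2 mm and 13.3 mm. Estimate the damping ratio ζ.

0.134

Logarithmic decrement δ = (1/n)·ln(x₀/x_n) = (1/1)·ln(31.2/13.3) = (1/1)·ln(2.346) = 0.8527.
ζ = δ/√(4π² + δ²) = 0.8527/√(39.48 + 0.727) = 0.8527/6.341 = 0.1345.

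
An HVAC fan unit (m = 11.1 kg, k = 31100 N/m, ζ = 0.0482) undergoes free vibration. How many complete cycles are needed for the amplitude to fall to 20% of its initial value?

6 cycles

Logarithmic decrement δ = 2πζ/√(1 − ζ²) = 2π × 0.04820/√(1 − 0.00232) = 0.3032.
x_n/x₀ = e^(−nδ) ≤ 0.2; take ln: n ≥ ln(1/0.2)/δ = 1.609/0.3032 = 5.308.
So 6 complete cycles are required.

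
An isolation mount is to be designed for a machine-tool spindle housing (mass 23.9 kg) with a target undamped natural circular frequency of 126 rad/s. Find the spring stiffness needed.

379000 N/m

k = m·ω_n² = 23.9 × 126.0² = 23.9 × 15880 = 379400 N/m.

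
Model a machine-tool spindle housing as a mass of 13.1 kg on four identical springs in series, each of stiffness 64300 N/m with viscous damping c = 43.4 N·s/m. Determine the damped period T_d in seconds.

Series springs: 1/k_eq = 4/64300, so k_eq = 64300/4 = 16080 N/m.
ω_n = √(k_eq/m) = √(16080/13.1) = 35.03 rad/s.
Critical damping c_c = 2√(k_eq·m) = 2√(16080 × 13.1) = 917.8 N·s/m, so ζ = c/c_c = 43.4/917.8 = 0.04729.
ω_d = ω_n√(1 − ζ²) = 35.03 × √(1 − 0.00224) = 34.99 rad/s.
T_d = 2π/ω_d = 0.1796 s.

0.180 s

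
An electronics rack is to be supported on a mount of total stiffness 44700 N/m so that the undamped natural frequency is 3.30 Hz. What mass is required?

104 kg

ω_n = 2πf_n = 2π × 3.30 = 20.73 rad/s.
m = k/ω_n² = 44700/20.73² = 44700/429.9 = 104.0 kg.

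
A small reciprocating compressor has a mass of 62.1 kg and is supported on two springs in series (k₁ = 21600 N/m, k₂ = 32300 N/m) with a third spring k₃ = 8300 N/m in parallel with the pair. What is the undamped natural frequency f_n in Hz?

Series pair: k_s = k₁k₂/(k₁+k₂) = (21600)(32300)/(21600 + 32300) = 12940 N/m. In parallel with k₃: k_eq = 12940 + 8300 = 21240 N/m.
ω_n = √(k_eq/m) = √(21240/62.1) = √342.1 = 18.50 rad/s.
f_n = ω_n/(2π) = 18.50/6.283 = 2.944 Hz.

2.94 Hz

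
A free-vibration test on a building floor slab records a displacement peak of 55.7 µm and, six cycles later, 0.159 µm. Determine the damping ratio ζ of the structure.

Logarithmic decrement δ = (1/n)·ln(x₀/x_n) = (1/6)·ln(55.7/0.159) = (1/6)·ln(350.3) = 0.9765.
ζ = δ/√(4π² + δ²) = 0.9765/√(39.48 + 0.953) = 0.9765/6.359 = 0.1536.

0.154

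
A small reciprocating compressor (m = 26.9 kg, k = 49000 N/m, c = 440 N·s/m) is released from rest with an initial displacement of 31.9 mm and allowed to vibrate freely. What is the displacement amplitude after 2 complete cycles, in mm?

2.74 mm

ζ = c/(2√(km)) = 440/(2√(49000 × 26.9)) = 440/2296 = 0.1916.
Logarithmic decrement δ = 2πζ/√(1 − ζ²) = 2π × 0.1916/√(1 − 0.0367) = 1.227.
After n cycles, x_n/x₀ = e^(−nδ), so x_2 = 31.9 × e^(−2 × 1.227) = 31.9 × 0.08599 = 2.743 mm.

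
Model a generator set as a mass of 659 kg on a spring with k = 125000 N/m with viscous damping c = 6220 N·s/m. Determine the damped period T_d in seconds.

ω_n = √(k/m) = √(125000/659) = 13.77 rad/s.
Critical damping c_c = 2√(k·m) = 2√(125000 × 659) = 18150 N·s/m, so ζ = c/c_c = 6220/18150 = 0.3427.
ω_d = ω_n√(1 − ζ²) = 13.77 × √(1 − 0.117) = 12.94 rad/s.
T_d = 2π/ω_d = 0.4856 s.

0.486 s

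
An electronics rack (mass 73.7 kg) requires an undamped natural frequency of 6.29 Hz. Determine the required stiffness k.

115000 N/m

ω_n = 2πf_n = 2π × 6.29 = 39.52 rad/s.
k = m·ω_n² = 73.7 × 39.52² = 73.7 × 1562 = 115100 N/m.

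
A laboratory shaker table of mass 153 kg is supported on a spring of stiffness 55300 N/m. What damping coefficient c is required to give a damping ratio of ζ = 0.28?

1630 N·s/m

c_c = 2√(k·m) = 2√(55300 × 153) = 5818 N·s/m.
c = ζ·c_c = 0.28 × 5818 = 1629 N·s/m.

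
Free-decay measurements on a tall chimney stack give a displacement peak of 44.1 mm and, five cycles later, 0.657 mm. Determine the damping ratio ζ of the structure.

Logarithmic decrement δ = (1/n)·ln(x₀/x_n) = (1/5)·ln(44.1/0.657) = (1/5)·ln(67.12) = 0.8413.
ζ = δ/√(4π² + δ²) = 0.8413/√(39.48 + 0.708) = 0.8413/6.339 = 0.1327.

0.133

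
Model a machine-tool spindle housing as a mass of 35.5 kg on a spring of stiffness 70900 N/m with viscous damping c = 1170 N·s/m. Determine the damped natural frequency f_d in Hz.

ω_n = √(k/m) = √(70900/35.5) = 44.69 rad/s.
Critical damping c_c = 2√(k·m) = 2√(70900 × 35.5) = 3173 N·s/m, so ζ = c/c_c = 1170/3173 = 0.3687.
ω_d = ω_n√(1 − ζ²) = 44.69 × √(1 − 0.136) = 41.54 rad/s.
f_d = ω_d/(2π) = 6.611 Hz.

6.61 Hz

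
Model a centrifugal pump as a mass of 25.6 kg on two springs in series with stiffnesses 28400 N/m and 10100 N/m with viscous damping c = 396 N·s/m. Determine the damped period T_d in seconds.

0.413 s

Series springs: 1/k_eq = 1/28400 + 1/10100 = 0.0001342, so k_eq = 7450 N/m.
ω_n = √(k_eq/m) = √(7450/25.6) = 17.06 rad/s.
Critical damping c_c = 2√(k_eq·m) = 2√(7450 × 25.6) = 873.5 N·s/m, so ζ = c/c_c = 396/873.5 = 0.4534.
ω_d = ω_n√(1 − ζ²) = 17.06 × √(1 − 0.206) = 15.21 rad/s.
T_d = 2π/ω_d = 0.4132 s.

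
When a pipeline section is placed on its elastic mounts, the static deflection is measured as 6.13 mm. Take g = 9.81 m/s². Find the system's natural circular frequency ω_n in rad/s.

ω_n = √(g/δ_st) = √(9.81/0.00613) = √1600 = 40.00 rad/s.

40.0 rad/s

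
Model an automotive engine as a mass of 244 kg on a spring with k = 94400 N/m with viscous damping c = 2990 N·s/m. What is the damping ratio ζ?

ω_n = √(k/m) = √(94400/244) = 19.67 rad/s.
Critical damping c_c = 2√(k·m) = 2√(94400 × 244) = 9599 N·s/m, so ζ = c/c_c = 2990/9599 = 0.3115.

0.312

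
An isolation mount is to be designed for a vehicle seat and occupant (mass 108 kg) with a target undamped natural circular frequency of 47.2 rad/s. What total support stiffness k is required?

k = m·ω_n² = 108 × 47.20² = 108 × 2228 = 240600 N/m.

241000 N/m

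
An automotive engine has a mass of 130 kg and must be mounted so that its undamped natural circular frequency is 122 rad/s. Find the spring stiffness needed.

1930000 N/m

k = m·ω_n² = 130 × 122.0² = 130 × 14880 = 1935000 N/m.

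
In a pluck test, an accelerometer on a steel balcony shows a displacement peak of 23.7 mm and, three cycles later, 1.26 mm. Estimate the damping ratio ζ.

0.154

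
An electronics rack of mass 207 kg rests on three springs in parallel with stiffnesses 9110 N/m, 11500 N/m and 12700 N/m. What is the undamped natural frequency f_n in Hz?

Parallel springs add: k_eq = 9110 + 11500 + 12700 = 33310 N/m.
ω_n = √(k_eq/m) = √(33310/207) = √160.9 = 12.69 rad/s.
f_n = ω_n/(2π) = 12.69/6.283 = 2.019 Hz.

2.02 Hz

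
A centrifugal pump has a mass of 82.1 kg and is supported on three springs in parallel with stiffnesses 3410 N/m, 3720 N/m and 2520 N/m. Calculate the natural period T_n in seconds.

0.580 s

Parallel springs add: k_eq = 3410 + 3720 + 2520 = 9650 N/m.
ω_n = √(k_eq/m) = √(9650/82.1) = √117.5 = 10.84 rad/s.
T_n = 2π/ω_n = 6.283/10.84 = 0.5795 s.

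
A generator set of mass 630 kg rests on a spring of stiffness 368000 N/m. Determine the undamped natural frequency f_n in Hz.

3.85 Hz

ω_n = √(k/m) = √(368000/630) = √584.1 = 24.17 rad/s.
f_n = ω_n/(2π) = 24.17/6.283 = 3.847 Hz.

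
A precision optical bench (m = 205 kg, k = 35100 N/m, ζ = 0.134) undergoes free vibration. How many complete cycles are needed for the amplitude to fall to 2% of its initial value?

5 cycles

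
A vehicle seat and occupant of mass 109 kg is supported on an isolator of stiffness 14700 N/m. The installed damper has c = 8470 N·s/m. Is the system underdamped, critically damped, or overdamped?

overdamped

c_c = 2√(k·m) = 2532 N·s/m; ζ = c/c_c = 8470/2532 = 3.35.
Since ζ > 1 the system is overdamped.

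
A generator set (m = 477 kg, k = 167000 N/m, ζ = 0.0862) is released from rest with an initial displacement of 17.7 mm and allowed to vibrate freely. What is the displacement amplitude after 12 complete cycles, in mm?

0.0260 mm

Logarithmic decrement δ = 2πζ/√(1 − ζ²) = 2π × 0.08620/√(1 − 0.00743) = 0.5436.
After n cycles, x_n/x₀ = e^(−nδ), so x_12 = 17.7 × e^(−12 × 0.5436) = 17.7 × 0.001468 = 0.02599 mm.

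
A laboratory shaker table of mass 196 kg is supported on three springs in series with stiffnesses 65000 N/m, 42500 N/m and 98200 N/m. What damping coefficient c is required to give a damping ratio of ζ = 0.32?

Series springs: 1/k_eq = 1/65000 + 1/42500 + 1/98200 = 4.910×10^-5, so k_eq = 20370 N/m.
c_c = 2√(k_eq·m) = 2√(20370 × 196) = 3996 N·s/m.
c = ζ·c_c = 0.32 × 3996 = 1279 N·s/m.

1280 N·s/m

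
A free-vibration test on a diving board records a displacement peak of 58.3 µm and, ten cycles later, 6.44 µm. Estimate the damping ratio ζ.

0.0350

Logarithmic decrement δ = (1/n)·ln(x₀/x_n) = (1/10)·ln(58.3/6.44) = (1/10)·ln(9.053) = 0.2203.
ζ = δ/√(4π² + δ²) = 0.2203/√(39.48 + 0.0485) = 0.2203/6.287 = 0.03504.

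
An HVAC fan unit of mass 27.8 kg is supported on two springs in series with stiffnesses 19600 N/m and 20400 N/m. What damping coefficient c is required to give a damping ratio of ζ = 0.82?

865 N·s/m

Series springs: 1/k_eq = 1/19600 + 1/20400 = 0.0001000, so k_eq = 9996 N/m.
c_c = 2√(k_eq·m) = 2√(9996 × 27.8) = 1054 N·s/m.
c = ζ·c_c = 0.82 × 1054 = 864.5 N·s/m.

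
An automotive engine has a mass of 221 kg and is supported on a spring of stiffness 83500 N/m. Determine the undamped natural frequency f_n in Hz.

3.09 Hz

ω_n = √(k/m) = √(83500/221) = √377.8 = 19.44 rad/s.
f_n = ω_n/(2π) = 19.44/6.283 = 3.094 Hz.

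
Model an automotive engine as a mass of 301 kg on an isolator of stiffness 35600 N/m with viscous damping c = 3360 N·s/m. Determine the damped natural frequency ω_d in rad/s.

ω_n = √(k/m) = √(35600/301) = 10.88 rad/s.
Critical damping c_c = 2√(k·m) = 2√(35600 × 301) = 6547 N·s/m, so ζ = c/c_c = 3360/6547 = 0.5132.
ω_d = ω_n√(1 − ζ²) = 10.88 × √(1 − 0.263) = 9.334 rad/s.

9.33 rad/s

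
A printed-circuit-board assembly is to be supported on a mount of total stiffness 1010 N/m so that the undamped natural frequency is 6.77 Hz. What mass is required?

ω_n = 2πf_n = 2π × 6.77 = 42.54 rad/s.
m = k/ω_n² = 1010/42.54² = 1010/1809 = 0.5582 kg.

0.558 kg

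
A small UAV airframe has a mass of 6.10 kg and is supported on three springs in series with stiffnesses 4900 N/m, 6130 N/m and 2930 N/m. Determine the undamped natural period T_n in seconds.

Series springs: 1/k_eq = 1/4900 + 1/6130 + 1/2930 = 0.0007085, so k_eq = 1411 N/m.
ω_n = √(k_eq/m) = √(1411/6.10) = √231.4 = 15.21 rad/s.
T_n = 2π/ω_n = 6.283/15.21 = 0.4131 s.

0.413 s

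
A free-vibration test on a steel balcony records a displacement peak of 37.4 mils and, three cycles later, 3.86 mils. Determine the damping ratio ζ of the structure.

Logarithmic decrement δ = (1/n)·ln(x₀/x_n) = (1/3)·ln(37.4/3.86) = (1/3)·ln(9.689) = 0.7570.
ζ = δ/√(4π² + δ²) = 0.7570/√(39.48 + 0.573) = 0.7570/6.329 = 0.1196.

0.120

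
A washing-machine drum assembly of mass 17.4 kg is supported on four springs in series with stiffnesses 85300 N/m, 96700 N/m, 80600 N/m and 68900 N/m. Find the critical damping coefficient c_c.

1190 N·s/m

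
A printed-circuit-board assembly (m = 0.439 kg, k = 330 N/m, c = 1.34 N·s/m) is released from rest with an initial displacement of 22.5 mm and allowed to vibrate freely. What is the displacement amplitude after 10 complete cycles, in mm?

0.677 mm

ζ = c/(2√(km)) = 1.34/(2√(330 × 0.439)) = 1.34/24.07 = 0.05567.
Logarithmic decrement δ = 2πζ/√(1 − ζ²) = 2π × 0.05567/√(1 − 0.00310) = 0.3503.
After n cycles, x_n/x₀ = e^(−nδ), so x_10 = 22.5 × e^(−10 × 0.3503) = 22.5 × 0.03011 = 0.6774 mm.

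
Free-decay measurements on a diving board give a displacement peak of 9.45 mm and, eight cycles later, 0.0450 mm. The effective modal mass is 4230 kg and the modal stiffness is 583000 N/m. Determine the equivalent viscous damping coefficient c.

10500 N·s/m

Logarithmic decrement δ = (1/n)·ln(x₀/x_n) = (1/8)·ln(9.45/0.0450) = (1/8)·ln(210.0) = 0.6684.
ζ = δ/√(4π² + δ²) = 0.6684/√(39.48 + 0.447) = 0.6684/6.319 = 0.1058.
c = ζ · 2√(km) = 0.1058 × 2√(583000 × 4230) = 0.1058 × 99320 = 10510 N·s/m.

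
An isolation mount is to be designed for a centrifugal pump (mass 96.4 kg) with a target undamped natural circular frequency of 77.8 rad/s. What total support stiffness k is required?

k = m·ω_n² = 96.4 × 77.80² = 96.4 × 6053 = 583500 N/m.

583000 N/m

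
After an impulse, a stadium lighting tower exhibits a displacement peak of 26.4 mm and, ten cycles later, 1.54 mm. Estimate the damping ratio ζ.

Logarithmic decrement δ = (1/n)·ln(x₀/x_n) = (1/10)·ln(26.4/1.54) = (1/10)·ln(17.14) = 0.2842.
ζ = δ/√(4π² + δ²) = 0.2842/√(39.48 + 0.0807) = 0.2842/6.290 = 0.04518.

0.0452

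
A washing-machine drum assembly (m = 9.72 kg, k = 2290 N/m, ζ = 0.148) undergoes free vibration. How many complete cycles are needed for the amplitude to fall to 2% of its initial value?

Logarithmic decrement δ = 2πζ/√(1 − ζ²) = 2π × 0.1480/√(1 − 0.0219) = 0.9403.
x_n/x₀ = e^(−nδ) ≤ 0.02; take ln: n ≥ ln(1/0.02)/δ = 3.912/0.9403 = 4.161.
So 5 complete cycles are required.

5 cycles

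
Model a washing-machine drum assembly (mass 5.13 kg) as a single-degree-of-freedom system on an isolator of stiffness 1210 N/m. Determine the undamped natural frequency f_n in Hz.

ω_n = √(k/m) = √(1210/5.13) = √235.9 = 15.36 rad/s.
f_n = ω_n/(2π) = 15.36/6.283 = 2.444 Hz.

2.44 Hz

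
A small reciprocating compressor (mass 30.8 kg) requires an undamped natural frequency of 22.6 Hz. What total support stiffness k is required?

ω_n = 2πf_n = 2π × 22.6 = 142.0 rad/s.
k = m·ω_n² = 30.8 × 142.0² = 30.8 × 20160 = 621100 N/m.

621000 N/m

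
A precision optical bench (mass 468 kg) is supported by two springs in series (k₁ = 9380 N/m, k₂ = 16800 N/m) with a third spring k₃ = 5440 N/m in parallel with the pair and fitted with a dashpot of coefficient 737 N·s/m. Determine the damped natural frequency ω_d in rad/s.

4.89 rad/s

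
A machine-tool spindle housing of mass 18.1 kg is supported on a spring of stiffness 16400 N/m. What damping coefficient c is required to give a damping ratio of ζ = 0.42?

458 N·s/m

c_c = 2√(k·m) = 2√(16400 × 18.1) = 1090 N·s/m.
c = ζ·c_c = 0.42 × 1090 = 457.7 N·s/m.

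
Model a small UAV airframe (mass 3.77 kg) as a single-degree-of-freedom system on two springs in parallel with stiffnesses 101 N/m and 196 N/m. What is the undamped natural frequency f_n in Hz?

1.41 Hz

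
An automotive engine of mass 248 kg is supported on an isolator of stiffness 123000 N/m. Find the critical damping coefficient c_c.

c_c = 2√(k·m) = 2√(123000 × 248) = 2 × 5523 = 11050 N·s/m.

11000 N·s/m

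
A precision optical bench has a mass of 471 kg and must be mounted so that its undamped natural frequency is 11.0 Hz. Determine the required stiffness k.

2250000 N/m

ω_n = 2πf_n = 2π × 11.0 = 69.12 rad/s.
k = m·ω_n² = 471 × 69.12² = 471 × 4777 = 2250000 N/m.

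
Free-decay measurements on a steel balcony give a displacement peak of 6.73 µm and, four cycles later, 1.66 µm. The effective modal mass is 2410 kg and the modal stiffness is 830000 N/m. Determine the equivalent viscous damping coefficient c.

4970 N·s/m

Logarithmic decrement δ = (1/n)·ln(x₀/x_n) = (1/4)·ln(6.73/1.66) = (1/4)·ln(4.054) = 0.3499.
ζ = δ/√(4π² + δ²) = 0.3499/√(39.48 + 0.122) = 0.3499/6.293 = 0.05561.
c = ζ · 2√(km) = 0.05561 × 2√(830000 × 2410) = 0.05561 × 89450 = 4974 N·s/m.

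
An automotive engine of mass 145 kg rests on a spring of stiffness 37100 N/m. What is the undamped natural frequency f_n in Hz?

ω_n = √(k/m) = √(37100/145) = √255.9 = 16.00 rad/s.
f_n = ω_n/(2π) = 16.00/6.283 = 2.546 Hz.

2.55 Hz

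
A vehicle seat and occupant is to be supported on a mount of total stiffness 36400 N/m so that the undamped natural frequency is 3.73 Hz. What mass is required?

66.3 kg

ω_n = 2πf_n = 2π × 3.73 = 23.44 rad/s.
m = k/ω_n² = 36400/23.44² = 36400/549.3 = 66.27 kg.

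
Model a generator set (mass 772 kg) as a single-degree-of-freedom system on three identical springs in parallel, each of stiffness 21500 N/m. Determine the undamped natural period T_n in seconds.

Parallel springs add: k_eq = 3 × 21500 = 64500 N/m.
ω_n = √(k_eq/m) = √(64500/772) = √83.55 = 9.141 rad/s.
T_n = 2π/ω_n = 6.283/9.141 = 0.6874 s.

0.687 s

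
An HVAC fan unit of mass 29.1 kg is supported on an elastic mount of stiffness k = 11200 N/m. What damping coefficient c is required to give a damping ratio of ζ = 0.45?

c_c = 2√(k·m) = 2√(11200 × 29.1) = 1142 N·s/m.
c = ζ·c_c = 0.45 × 1142 = 513.8 N·s/m.

514 N·s/m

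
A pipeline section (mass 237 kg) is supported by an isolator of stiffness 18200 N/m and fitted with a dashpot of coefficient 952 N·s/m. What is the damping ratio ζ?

0.229

ω_n = √(k/m) = √(18200/237) = 8.763 rad/s.
Critical damping c_c = 2√(k·m) = 2√(18200 × 237) = 4154 N·s/m, so ζ = c/c_c = 952/4154 = 0.2292.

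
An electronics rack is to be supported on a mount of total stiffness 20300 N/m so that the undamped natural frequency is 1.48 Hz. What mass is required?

235 kg

ω_n = 2πf_n = 2π × 1.48 = 9.299 rad/s.
m = k/ω_n² = 20300/9.299² = 20300/86.47 = 234.8 kg.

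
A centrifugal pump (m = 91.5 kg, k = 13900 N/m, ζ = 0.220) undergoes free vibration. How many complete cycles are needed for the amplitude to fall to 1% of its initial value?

4 cycles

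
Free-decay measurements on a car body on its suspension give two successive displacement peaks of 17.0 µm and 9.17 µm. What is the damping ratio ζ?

Logarithmic decrement δ = (1/n)·ln(x₀/x_n) = (1/1)·ln(17.0/9.17) = (1/1)·ln(1.854) = 0.6173.
ζ = δ/√(4π² + δ²) = 0.6173/√(39.48 + 0.381) = 0.6173/6.313 = 0.09777.

0.0978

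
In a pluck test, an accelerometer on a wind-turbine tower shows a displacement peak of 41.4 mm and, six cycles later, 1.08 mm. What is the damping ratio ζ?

0.0963

Logarithmic decrement δ = (1/n)·ln(x₀/x_n) = (1/6)·ln(41.4/1.08) = (1/6)·ln(38.33) = 0.6077.
ζ = δ/√(4π² + δ²) = 0.6077/√(39.48 + 0.369) = 0.6077/6.313 = 0.09627.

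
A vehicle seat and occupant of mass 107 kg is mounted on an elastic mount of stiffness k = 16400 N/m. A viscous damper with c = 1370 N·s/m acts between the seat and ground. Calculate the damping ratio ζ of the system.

ω_n = √(k/m) = √(16400/107) = 12.38 rad/s.
Critical damping c_c = 2√(k·m) = 2√(16400 × 107) = 2649 N·s/m, so ζ = c/c_c = 1370/2649 = 0.5171.

0.517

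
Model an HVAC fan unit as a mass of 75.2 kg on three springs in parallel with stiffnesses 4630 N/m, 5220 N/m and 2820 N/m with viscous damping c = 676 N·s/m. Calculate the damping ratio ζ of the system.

0.346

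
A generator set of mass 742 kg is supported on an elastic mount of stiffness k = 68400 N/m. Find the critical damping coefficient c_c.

14200 N·s/m

c_c = 2√(k·m) = 2√(68400 × 742) = 2 × 7124 = 14250 N·s/m.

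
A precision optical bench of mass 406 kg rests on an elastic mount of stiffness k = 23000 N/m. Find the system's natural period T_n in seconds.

0.835 s

ω_n = √(k/m) = √(23000/406) = √56.65 = 7.527 rad/s.
T_n = 2π/ω_n = 6.283/7.527 = 0.8348 s.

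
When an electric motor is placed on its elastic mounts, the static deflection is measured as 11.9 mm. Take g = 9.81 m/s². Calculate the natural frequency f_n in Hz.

4.57 Hz

ω_n = √(g/δ_st) = √(9.81/0.0119) = √824.4 = 28.71 rad/s.
f_n = ω_n/(2π) = 28.71/6.283 = 4.570 Hz.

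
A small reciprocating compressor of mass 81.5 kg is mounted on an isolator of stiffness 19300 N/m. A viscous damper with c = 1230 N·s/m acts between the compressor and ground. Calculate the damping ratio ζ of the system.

ω_n = √(k/m) = √(19300/81.5) = 15.39 rad/s.
Critical damping c_c = 2√(k·m) = 2√(19300 × 81.5) = 2508 N·s/m, so ζ = c/c_c = 1230/2508 = 0.4904.

0.490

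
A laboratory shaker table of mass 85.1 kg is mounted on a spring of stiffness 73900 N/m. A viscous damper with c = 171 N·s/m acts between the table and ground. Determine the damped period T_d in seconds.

0.213 s

ω_n = √(k/m) = √(73900/85.1) = 29.47 rad/s.
Critical damping c_c = 2√(k·m) = 2√(73900 × 85.1) = 5016 N·s/m, so ζ = c/c_c = 171/5016 = 0.03409.
ω_d = ω_n√(1 − ζ²) = 29.47 × √(1 − 0.00116) = 29.45 rad/s.
T_d = 2π/ω_d = 0.2133 s.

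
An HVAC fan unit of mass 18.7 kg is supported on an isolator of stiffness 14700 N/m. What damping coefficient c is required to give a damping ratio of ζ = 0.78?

818 N·s/m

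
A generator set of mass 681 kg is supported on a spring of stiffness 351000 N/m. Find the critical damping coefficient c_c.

30900 N·s/m

c_c = 2√(k·m) = 2√(351000 × 681) = 2 × 15460 = 30920 N·s/m.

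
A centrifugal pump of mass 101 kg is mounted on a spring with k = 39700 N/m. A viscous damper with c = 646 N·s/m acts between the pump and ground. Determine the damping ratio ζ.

ω_n = √(k/m) = √(39700/101) = 19.83 rad/s.
Critical damping c_c = 2√(k·m) = 2√(39700 × 101) = 4005 N·s/m, so ζ = c/c_c = 646/4005 = 0.1613.

0.161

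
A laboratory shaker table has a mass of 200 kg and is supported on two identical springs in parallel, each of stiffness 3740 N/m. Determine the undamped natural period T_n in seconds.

Parallel springs add: k_eq = 2 × 3740 = 7480 N/m.
ω_n = √(k_eq/m) = √(7480/200) = √37.40 = 6.116 rad/s.
T_n = 2π/ω_n = 6.283/6.116 = 1.027 s.

1.03 s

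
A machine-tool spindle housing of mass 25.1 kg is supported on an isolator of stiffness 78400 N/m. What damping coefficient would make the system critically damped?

2810 N·s/m

c_c = 2√(k·m) = 2√(78400 × 25.1) = 2 × 1403 = 2806 N·s/m.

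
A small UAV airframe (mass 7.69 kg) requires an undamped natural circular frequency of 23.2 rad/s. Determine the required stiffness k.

k = m·ω_n² = 7.69 × 23.20² = 7.69 × 538.2 = 4139 N/m.

4140 N/m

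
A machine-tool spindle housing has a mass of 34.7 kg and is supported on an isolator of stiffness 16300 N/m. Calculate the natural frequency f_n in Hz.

ω_n = √(k/m) = √(16300/34.7) = √469.7 = 21.67 rad/s.
f_n = ω_n/(2π) = 21.67/6.283 = 3.449 Hz.

3.45 Hz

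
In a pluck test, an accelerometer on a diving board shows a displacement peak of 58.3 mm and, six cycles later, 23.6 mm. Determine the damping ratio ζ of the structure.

Logarithmic decrement δ = (1/n)·ln(x₀/x_n) = (1/6)·ln(58.3/23.6) = (1/6)·ln(2.470) = 0.1507.
ζ = δ/√(4π² + δ²) = 0.1507/√(39.48 + 0.0227) = 0.1507/6.285 = 0.02398.

0.0240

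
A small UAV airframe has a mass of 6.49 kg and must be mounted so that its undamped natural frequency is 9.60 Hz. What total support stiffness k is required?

23600 N/m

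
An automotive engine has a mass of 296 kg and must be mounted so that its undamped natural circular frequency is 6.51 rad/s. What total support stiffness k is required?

12500 N/m

k = m·ω_n² = 296 × 6.510² = 296 × 42.38 = 12540 N/m.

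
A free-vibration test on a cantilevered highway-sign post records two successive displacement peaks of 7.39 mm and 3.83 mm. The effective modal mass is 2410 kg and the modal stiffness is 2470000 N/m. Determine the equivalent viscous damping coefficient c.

Logarithmic decrement δ = (1/n)·ln(x₀/x_n) = (1/1)·ln(7.39/3.83) = (1/1)·ln(1.930) = 0.6573.
ζ = δ/√(4π² + δ²) = 0.6573/√(39.48 + 0.432) = 0.6573/6.317 = 0.1040.
c = ζ · 2√(km) = 0.1040 × 2√(2470000 × 2410) = 0.1040 × 154300 = 16050 N·s/m.

16100 N·s/m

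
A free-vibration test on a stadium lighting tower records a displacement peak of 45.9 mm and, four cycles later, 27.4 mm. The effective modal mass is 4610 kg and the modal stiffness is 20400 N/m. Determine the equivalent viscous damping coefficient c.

398 N·s/m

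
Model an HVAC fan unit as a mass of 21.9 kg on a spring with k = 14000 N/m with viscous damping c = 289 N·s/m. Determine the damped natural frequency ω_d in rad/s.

24.4 rad/s

ω_n = √(k/m) = √(14000/21.9) = 25.28 rad/s.
Critical damping c_c = 2√(k·m) = 2√(14000 × 21.9) = 1107 N·s/m, so ζ = c/c_c = 289/1107 = 0.2610.
ω_d = ω_n√(1 − ζ²) = 25.28 × √(1 − 0.0681) = 24.41 rad/s.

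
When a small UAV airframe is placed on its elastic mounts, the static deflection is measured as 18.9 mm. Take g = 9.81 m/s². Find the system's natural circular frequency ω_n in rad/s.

ω_n = √(g/δ_st) = √(9.81/0.0189) = √519.0 = 22.78 rad/s.

22.8 rad/s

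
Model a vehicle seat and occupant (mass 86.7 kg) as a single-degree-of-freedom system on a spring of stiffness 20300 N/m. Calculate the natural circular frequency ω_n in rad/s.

ω_n = √(k/m) = √(20300/86.7) = √234.1 = 15.30 rad/s.

15.3 rad/s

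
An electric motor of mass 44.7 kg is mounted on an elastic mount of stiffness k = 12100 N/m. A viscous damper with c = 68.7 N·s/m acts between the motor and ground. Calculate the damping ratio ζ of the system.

ω_n = √(k/m) = √(12100/44.7) = 16.45 rad/s.
Critical damping c_c = 2√(k·m) = 2√(12100 × 44.7) = 1471 N·s/m, so ζ = c/c_c = 68.7/1471 = 0.04671.

0.0467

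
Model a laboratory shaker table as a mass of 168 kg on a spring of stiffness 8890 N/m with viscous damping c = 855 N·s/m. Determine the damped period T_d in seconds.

0.922 s

ω_n = √(k/m) = √(8890/168) = 7.274 rad/s.
Critical damping c_c = 2√(k·m) = 2√(8890 × 168) = 2444 N·s/m, so ζ = c/c_c = 855/2444 = 0.3498.
ω_d = ω_n√(1 − ζ²) = 7.274 × √(1 − 0.122) = 6.815 rad/s.
T_d = 2π/ω_d = 0.9220 s.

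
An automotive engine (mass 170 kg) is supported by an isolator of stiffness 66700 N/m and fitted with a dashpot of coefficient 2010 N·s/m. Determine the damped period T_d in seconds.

ω_n = √(k/m) = √(66700/170) = 19.81 rad/s.
Critical damping c_c = 2√(k·m) = 2√(66700 × 170) = 6735 N·s/m, so ζ = c/c_c = 2010/6735 = 0.2985.
ω_d = ω_n√(1 − ζ²) = 19.81 × √(1 − 0.0891) = 18.91 rad/s.
T_d = 2π/ω_d = 0.3324 s.

0.332 s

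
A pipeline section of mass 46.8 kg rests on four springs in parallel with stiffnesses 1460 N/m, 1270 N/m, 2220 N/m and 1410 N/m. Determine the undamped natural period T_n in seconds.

0.539 s

Parallel springs add: k_eq = 1460 + 1270 + 2220 + 1410 = 6360 N/m.
ω_n = √(k_eq/m) = √(6360/46.8) = √135.9 = 11.66 rad/s.
T_n = 2π/ω_n = 6.283/11.66 = 0.5390 s.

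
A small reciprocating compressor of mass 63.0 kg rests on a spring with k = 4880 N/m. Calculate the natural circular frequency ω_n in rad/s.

8.80 rad/s

ω_n = √(k/m) = √(4880/63.0) = √77.46 = 8.801 rad/s.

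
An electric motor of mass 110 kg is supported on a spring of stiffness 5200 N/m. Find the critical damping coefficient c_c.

c_c = 2√(k·m) = 2√(5200 × 110) = 2 × 756.3 = 1513 N·s/m.

1510 N·s/m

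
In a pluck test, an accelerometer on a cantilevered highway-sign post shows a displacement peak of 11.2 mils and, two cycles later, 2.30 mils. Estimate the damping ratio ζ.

Logarithmic decrement δ = (1/n)·ln(x₀/x_n) = (1/2)·ln(11.2/2.30) = (1/2)·ln(4.870) = 0.7915.
ζ = δ/√(4π² + δ²) = 0.7915/√(39.48 + 0.626) = 0.7915/6.333 = 0.1250.

0.125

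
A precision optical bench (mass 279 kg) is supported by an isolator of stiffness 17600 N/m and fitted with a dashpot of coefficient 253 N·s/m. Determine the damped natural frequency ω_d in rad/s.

ω_n = √(k/m) = √(17600/279) = 7.942 rad/s.
Critical damping c_c = 2√(k·m) = 2√(17600 × 279) = 4432 N·s/m, so ζ = c/c_c = 253/4432 = 0.05709.
ω_d = ω_n√(1 − ζ²) = 7.942 × √(1 − 0.00326) = 7.929 rad/s.

7.93 rad/s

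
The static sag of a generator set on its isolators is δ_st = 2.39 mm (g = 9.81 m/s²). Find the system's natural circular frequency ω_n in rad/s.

64.1 rad/s

ω_n = √(g/δ_st) = √(9.81/0.00239) = √4105 = 64.07 rad/s.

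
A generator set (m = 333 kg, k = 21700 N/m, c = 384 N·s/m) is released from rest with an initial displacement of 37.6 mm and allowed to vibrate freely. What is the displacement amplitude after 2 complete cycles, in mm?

ζ = c/(2√(km)) = 384/(2√(21700 × 333)) = 384/5376 = 0.07142.
Logarithmic decrement δ = 2πζ/√(1 − ζ²) = 2π × 0.07142/√(1 − 0.00510) = 0.4499.
After n cycles, x_n/x₀ = e^(−nδ), so x_2 = 37.6 × e^(−2 × 0.4499) = 37.6 × 0.4066 = 15.29 mm.

15.3 mm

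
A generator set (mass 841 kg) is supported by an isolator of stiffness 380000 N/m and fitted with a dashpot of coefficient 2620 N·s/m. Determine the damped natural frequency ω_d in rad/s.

ω_n = √(k/m) = √(380000/841) = 21.26 rad/s.
Critical damping c_c = 2√(k·m) = 2√(380000 × 841) = 35750 N·s/m, so ζ = c/c_c = 2620/35750 = 0.07328.
ω_d = ω_n√(1 − ζ²) = 21.26 × √(1 − 0.00537) = 21.20 rad/s.

21.2 rad/s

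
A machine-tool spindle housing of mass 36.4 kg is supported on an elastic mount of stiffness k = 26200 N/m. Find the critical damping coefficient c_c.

1950 N·s/m

c_c = 2√(k·m) = 2√(26200 × 36.4) = 2 × 976.6 = 1953 N·s/m.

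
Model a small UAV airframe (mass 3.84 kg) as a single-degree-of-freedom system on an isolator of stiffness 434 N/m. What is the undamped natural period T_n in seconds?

0.591 s

ω_n = √(k/m) = √(434.0/3.84) = √113.0 = 10.63 rad/s.
T_n = 2π/ω_n = 6.283/10.63 = 0.5910 s.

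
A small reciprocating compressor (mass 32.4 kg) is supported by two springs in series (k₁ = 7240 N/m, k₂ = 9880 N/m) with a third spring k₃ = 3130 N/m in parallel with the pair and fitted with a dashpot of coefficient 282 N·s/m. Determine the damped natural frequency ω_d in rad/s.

Series pair: k_s = k₁k₂/(k₁+k₂) = (7240)(9880)/(7240 + 9880) = 4178 N/m. In parallel with k₃: k_eq = 4178 + 3130 = 7308 N/m.
ω_n = √(k_eq/m) = √(7308/32.4) = 15.02 rad/s.
Critical damping c_c = 2√(k_eq·m) = 2√(7308 × 32.4) = 973.2 N·s/m, so ζ = c/c_c = 282/973.2 = 0.2898.
ω_d = ω_n√(1 − ζ²) = 15.02 × √(1 − 0.0840) = 14.37 rad/s.

14.4 rad/s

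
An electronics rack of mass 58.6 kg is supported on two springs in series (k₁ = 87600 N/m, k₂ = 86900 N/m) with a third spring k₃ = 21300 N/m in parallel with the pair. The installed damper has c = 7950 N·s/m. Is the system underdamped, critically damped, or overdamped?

Series pair: k_s = k₁k₂/(k₁+k₂) = (87600)(86900)/(87600 + 86900) = 43620 N/m. In parallel with k₃: k_eq = 43620 + 21300 = 64920 N/m.
c_c = 2√(k_eq·m) = 3901 N·s/m; ζ = c/c_c = 7950/3901 = 2.04.
Since ζ > 1 the system is overdamped.

overdamped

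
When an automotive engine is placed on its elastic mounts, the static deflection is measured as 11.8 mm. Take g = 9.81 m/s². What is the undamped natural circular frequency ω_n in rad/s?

ω_n = √(g/δ_st) = √(9.81/0.0118) = √831.4 = 28.83 rad/s.

28.8 rad/s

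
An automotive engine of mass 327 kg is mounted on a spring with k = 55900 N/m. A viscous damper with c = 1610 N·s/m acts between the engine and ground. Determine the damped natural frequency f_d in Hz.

ω_n = √(k/m) = √(55900/327) = 13.07 rad/s.
Critical damping c_c = 2√(k·m) = 2√(55900 × 327) = 8551 N·s/m, so ζ = c/c_c = 1610/8551 = 0.1883.
ω_d = ω_n√(1 − ζ²) = 13.07 × √(1 − 0.0355) = 12.84 rad/s.
f_d = ω_d/(2π) = 2.044 Hz.

2.04 Hz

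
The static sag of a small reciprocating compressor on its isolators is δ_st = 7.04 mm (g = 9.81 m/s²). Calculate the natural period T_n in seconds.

0.168 s

ω_n = √(g/δ_st) = √(9.81/0.00704) = √1393 = 37.33 rad/s.
T_n = 2π/ω_n = 6.283/37.33 = 0.1683 s.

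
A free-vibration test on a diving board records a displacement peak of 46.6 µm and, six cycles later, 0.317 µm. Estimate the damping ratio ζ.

Logarithmic decrement δ = (1/n)·ln(x₀/x_n) = (1/6)·ln(46.6/0.317) = (1/6)·ln(147.0) = 0.8317.
ζ = δ/√(4π² + δ²) = 0.8317/√(39.48 + 0.692) = 0.8317/6.338 = 0.1312.

0.131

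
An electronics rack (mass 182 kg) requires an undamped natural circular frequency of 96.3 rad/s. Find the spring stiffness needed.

k = m·ω_n² = 182 × 96.30² = 182 × 9274 = 1688000 N/m.

1690000 N/m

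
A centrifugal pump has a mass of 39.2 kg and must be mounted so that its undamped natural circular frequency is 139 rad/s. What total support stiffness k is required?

k = m·ω_n² = 39.2 × 139.0² = 39.2 × 19320 = 757400 N/m.

757000 N/m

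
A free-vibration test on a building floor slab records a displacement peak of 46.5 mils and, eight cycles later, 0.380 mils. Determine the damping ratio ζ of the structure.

Logarithmic decrement δ = (1/n)·ln(x₀/x_n) = (1/8)·ln(46.5/0.380) = (1/8)·ln(122.4) = 0.6009.
ζ = δ/√(4π² + δ²) = 0.6009/√(39.48 + 0.361) = 0.6009/6.312 = 0.09520.

0.0952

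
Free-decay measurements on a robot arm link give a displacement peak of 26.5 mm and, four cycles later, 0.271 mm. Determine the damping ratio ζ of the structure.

0.179

Logarithmic decrement δ = (1/n)·ln(x₀/x_n) = (1/4)·ln(26.5/0.271) = (1/4)·ln(97.79) = 1.146.
ζ = δ/√(4π² + δ²) = 1.146/√(39.48 + 1.31) = 1.146/6.387 = 0.1794.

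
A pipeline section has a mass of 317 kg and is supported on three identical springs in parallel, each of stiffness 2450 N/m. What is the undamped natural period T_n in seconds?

1.30 s

Parallel springs add: k_eq = 3 × 2450 = 7350 N/m.
ω_n = √(k_eq/m) = √(7350/317) = √23.19 = 4.815 rad/s.
T_n = 2π/ω_n = 6.283/4.815 = 1.305 s.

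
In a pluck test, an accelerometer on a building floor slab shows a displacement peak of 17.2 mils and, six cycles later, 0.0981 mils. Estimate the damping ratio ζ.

0.136

Logarithmic decrement δ = (1/n)·ln(x₀/x_n) = (1/6)·ln(17.2/0.0981) = (1/6)·ln(175.3) = 0.8611.
ζ = δ/√(4π² + δ²) = 0.8611/√(39.48 + 0.742) = 0.8611/6.342 = 0.1358.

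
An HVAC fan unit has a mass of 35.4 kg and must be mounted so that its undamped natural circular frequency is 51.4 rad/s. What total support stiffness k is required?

k = m·ω_n² = 35.4 × 51.40² = 35.4 × 2642 = 93530 N/m.

93500 N/m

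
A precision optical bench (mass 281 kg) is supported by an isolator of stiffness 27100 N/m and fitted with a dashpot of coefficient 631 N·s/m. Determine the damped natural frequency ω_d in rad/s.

9.76 rad/s

ω_n = √(k/m) = √(27100/281) = 9.820 rad/s.
Critical damping c_c = 2√(k·m) = 2√(27100 × 281) = 5519 N·s/m, so ζ = c/c_c = 631/5519 = 0.1143.
ω_d = ω_n√(1 − ζ²) = 9.820 × √(1 − 0.0131) = 9.756 rad/s.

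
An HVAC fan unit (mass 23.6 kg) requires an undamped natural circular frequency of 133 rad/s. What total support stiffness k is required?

417000 N/m

k = m·ω_n² = 23.6 × 133.0² = 23.6 × 17690 = 417500 N/m.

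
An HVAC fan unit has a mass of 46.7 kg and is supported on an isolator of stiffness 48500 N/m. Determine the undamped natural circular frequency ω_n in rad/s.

32.2 rad/s

ω_n = √(k/m) = √(48500/46.7) = √1039 = 32.23 rad/s.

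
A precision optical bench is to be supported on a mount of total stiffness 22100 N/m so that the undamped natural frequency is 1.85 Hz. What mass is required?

164 kg

ω_n = 2πf_n = 2π × 1.85 = 11.62 rad/s.
m = k/ω_n² = 22100/11.62² = 22100/135.1 = 163.6 kg.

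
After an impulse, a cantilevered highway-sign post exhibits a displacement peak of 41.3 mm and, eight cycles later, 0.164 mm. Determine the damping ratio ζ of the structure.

Logarithmic decrement δ = (1/n)·ln(x₀/x_n) = (1/8)·ln(41.3/0.164) = (1/8)·ln(251.8) = 0.6911.
ζ = δ/√(4π² + δ²) = 0.6911/√(39.48 + 0.478) = 0.6911/6.321 = 0.1093.

0.109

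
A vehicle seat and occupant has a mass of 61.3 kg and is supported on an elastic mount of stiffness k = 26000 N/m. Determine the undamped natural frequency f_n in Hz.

3.28 Hz

ω_n = √(k/m) = √(26000/61.3) = √424.1 = 20.59 rad/s.
f_n = ω_n/(2π) = 20.59/6.283 = 3.278 Hz.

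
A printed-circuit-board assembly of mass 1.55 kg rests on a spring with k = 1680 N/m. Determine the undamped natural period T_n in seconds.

ω_n = √(k/m) = √(1680/1.55) = √1084 = 32.92 rad/s.
T_n = 2π/ω_n = 6.283/32.92 = 0.1908 s.

0.191 s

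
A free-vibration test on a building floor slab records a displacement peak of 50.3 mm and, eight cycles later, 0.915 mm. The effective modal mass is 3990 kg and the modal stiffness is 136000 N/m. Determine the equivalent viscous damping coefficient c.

3700 N·s/m

Logarithmic decrement δ = (1/n)·ln(x₀/x_n) = (1/8)·ln(50.3/0.915) = (1/8)·ln(54.97) = 0.5009.
ζ = δ/√(4π² + δ²) = 0.5009/√(39.48 + 0.251) = 0.5009/6.303 = 0.07946.
c = ζ · 2√(km) = 0.07946 × 2√(136000 × 3990) = 0.07946 × 46590 = 3702 N·s/m.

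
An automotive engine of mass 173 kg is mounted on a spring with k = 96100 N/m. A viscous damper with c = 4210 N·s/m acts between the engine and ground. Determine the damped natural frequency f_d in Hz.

3.21 Hz

ω_n = √(k/m) = √(96100/173) = 23.57 rad/s.
Critical damping c_c = 2√(k·m) = 2√(96100 × 173) = 8155 N·s/m, so ζ = c/c_c = 4210/8155 = 0.5163.
ω_d = ω_n√(1 − ζ²) = 23.57 × √(1 − 0.267) = 20.19 rad/s.
f_d = ω_d/(2π) = 3.213 Hz.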